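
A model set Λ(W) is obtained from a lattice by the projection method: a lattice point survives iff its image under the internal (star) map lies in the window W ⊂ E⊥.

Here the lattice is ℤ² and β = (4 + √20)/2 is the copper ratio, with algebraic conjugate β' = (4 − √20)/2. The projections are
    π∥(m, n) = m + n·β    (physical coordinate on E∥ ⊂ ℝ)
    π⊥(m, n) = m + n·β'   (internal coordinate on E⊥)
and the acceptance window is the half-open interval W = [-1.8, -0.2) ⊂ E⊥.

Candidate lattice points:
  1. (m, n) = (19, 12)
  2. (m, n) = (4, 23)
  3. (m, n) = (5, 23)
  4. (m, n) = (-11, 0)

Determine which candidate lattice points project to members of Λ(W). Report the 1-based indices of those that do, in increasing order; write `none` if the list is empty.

Compute β' = (4−√20)/2 = -0.2361, so π⊥(m,n) = m -0.2361·n.
[1] lift (19,12): star map gives 16.1672; window check -1.8 ≤ 16.1672 < -0.2 is false → out
[2] lift (4,23): star map gives -1.4296; window check -1.8 ≤ -1.4296 < -0.2 is true → IN Λ
[3] lift (5,23): star map gives -0.4296; window check -1.8 ≤ -0.4296 < -0.2 is true → IN Λ
[4] lift (-11,0): star map gives -11.0000; window check -1.8 ≤ -11.0000 < -0.2 is false → out

2, 3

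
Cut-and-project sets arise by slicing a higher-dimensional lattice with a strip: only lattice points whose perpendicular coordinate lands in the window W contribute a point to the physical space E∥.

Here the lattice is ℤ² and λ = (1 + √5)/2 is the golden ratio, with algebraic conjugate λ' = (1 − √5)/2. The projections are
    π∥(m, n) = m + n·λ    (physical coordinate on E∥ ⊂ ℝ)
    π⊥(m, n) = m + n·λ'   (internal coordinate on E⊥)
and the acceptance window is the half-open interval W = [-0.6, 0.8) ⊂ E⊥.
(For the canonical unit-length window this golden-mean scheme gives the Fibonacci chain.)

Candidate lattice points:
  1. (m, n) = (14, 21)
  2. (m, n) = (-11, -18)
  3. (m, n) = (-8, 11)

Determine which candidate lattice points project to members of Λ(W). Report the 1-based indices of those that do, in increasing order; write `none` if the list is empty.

Compute λ' = (1−√5)/2 = -0.618034, so π⊥(m,n) = m -0.618034·n.
candidate 1: (m,n)=(14,21) → π∥ = 14+21·λ ≈ 47.978714, π⊥ = 14+21·λ' ≈ 1.021286 ∉ [-0.6, 0.8) ⇒ out
candidate 2: (m,n)=(-11,-18) → π∥ = -11-18·λ ≈ -40.124612, π⊥ = -11-18·λ' ≈ 0.124612 ∈ [-0.6, 0.8) ⇒ IN Λ
candidate 3: (m,n)=(-8,11) → π∥ = -8+11·λ ≈ 9.798374, π⊥ = -8+11·λ' ≈ -14.798374 ∉ [-0.6, 0.8) ⇒ out

2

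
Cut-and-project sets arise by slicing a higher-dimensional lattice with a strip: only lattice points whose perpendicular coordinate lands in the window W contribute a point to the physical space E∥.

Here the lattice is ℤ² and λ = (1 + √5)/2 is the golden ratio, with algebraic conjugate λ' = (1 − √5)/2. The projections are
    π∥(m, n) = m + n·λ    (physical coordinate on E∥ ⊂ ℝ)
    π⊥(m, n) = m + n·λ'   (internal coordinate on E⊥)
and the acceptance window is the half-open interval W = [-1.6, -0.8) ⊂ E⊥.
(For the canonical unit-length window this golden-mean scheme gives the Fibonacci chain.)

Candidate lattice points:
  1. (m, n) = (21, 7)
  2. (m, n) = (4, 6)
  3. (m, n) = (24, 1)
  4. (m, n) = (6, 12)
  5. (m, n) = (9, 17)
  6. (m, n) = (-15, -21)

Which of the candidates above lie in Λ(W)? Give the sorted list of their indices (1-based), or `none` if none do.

4, 5

Compute λ' = (1−√5)/2 = -0.6180, so π⊥(m,n) = m -0.6180·n.
#1 (21,7): internal coord 21 + (7)·λ' = +16.6738; +16.6738 ∉ [-1.6, -0.8) → out
#2 (4,6): internal coord 4 + (6)·λ' = +0.2918; +0.2918 ∉ [-1.6, -0.8) → out
#3 (24,1): internal coord 24 + (1)·λ' = +23.3820; +23.3820 ∉ [-1.6, -0.8) → out
#4 (6,12): internal coord 6 + (12)·λ' = -1.4164; -1.4164 ∈ [-1.6, -0.8) → IN Λ
#5 (9,17): internal coord 9 + (17)·λ' = -1.5066; -1.5066 ∈ [-1.6, -0.8) → IN Λ
#6 (-15,-21): internal coord -15 + (-21)·λ' = -2.0213; -2.0213 ∉ [-1.6, -0.8) → out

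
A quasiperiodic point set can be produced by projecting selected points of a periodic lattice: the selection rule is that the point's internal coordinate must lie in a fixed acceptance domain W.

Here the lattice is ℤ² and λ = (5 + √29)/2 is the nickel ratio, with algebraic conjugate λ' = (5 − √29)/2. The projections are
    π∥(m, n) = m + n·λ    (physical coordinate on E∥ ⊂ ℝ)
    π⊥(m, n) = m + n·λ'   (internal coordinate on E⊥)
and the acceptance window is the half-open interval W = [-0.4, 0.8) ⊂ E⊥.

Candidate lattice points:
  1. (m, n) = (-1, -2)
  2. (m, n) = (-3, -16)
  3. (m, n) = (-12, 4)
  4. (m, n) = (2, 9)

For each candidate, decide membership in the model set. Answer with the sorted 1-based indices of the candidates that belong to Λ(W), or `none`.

2, 4

λ' = (5−√29)/2 ≈ -0.19258.
candidate 1: (m,n)=(-1,-2) → π∥ = -1-2·λ ≈ -11.38516, π⊥ = -1-2·λ' ≈ -0.61484 ∉ [-0.4, 0.8) ⇒ out
candidate 2: (m,n)=(-3,-16) → π∥ = -3-16·λ ≈ -86.08132, π⊥ = -3-16·λ' ≈ 0.08132 ∈ [-0.4, 0.8) ⇒ IN Λ
candidate 3: (m,n)=(-12,4) → π∥ = -12+4·λ ≈ 8.77033, π⊥ = -12+4·λ' ≈ -12.77033 ∉ [-0.4, 0.8) ⇒ out
candidate 4: (m,n)=(2,9) → π∥ = 2+9·λ ≈ 48.73324, π⊥ = 2+9·λ' ≈ 0.26676 ∈ [-0.4, 0.8) ⇒ IN Λ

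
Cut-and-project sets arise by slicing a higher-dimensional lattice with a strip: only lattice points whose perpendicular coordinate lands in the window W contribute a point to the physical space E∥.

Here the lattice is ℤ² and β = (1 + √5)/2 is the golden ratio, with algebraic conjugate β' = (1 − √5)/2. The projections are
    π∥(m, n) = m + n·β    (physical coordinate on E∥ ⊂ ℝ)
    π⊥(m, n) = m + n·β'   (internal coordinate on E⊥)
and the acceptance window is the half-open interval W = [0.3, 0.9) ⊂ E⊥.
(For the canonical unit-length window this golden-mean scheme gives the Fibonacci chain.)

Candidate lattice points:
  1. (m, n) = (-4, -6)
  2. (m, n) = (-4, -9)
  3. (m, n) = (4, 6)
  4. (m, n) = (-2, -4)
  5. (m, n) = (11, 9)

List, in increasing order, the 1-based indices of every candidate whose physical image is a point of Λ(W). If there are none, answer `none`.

Compute β' = (1−√5)/2 = -0.618034, so π⊥(m,n) = m -0.618034·n.
#1 (-4,-6): internal coord -4 + (-6)·β' = -0.291796; -0.291796 ∉ [0.3, 0.9) → out
#2 (-4,-9): internal coord -4 + (-9)·β' = +1.562306; +1.562306 ∉ [0.3, 0.9) → out
#3 (4,6): internal coord 4 + (6)·β' = +0.291796; +0.291796 ∉ [0.3, 0.9) → out
#4 (-2,-4): internal coord -2 + (-4)·β' = +0.472136; +0.472136 ∈ [0.3, 0.9) → IN Λ
#5 (11,9): internal coord 11 + (9)·β' = +5.437694; +5.437694 ∉ [0.3, 0.9) → out

4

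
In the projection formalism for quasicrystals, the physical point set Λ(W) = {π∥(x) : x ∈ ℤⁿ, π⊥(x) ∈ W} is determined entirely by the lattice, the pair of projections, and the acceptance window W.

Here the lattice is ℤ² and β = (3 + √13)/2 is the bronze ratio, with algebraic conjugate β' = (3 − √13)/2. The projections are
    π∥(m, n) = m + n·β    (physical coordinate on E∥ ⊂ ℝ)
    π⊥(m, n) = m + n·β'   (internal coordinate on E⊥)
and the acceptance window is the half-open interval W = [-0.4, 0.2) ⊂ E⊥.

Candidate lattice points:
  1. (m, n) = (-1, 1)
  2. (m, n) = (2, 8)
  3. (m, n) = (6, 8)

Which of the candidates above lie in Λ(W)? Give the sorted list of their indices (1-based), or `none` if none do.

none

Numerically β ≈ 3.302776 and β' = −1/β ≈ -0.302776.
#1 (-1,1): internal coord -1 + (1)·β' = -1.302776; -1.302776 ∉ [-0.4, 0.2) → out
#2 (2,8): internal coord 2 + (8)·β' = -0.422205; -0.422205 ∉ [-0.4, 0.2) → out
#3 (6,8): internal coord 6 + (8)·β' = +3.577795; +3.577795 ∉ [-0.4, 0.2) → out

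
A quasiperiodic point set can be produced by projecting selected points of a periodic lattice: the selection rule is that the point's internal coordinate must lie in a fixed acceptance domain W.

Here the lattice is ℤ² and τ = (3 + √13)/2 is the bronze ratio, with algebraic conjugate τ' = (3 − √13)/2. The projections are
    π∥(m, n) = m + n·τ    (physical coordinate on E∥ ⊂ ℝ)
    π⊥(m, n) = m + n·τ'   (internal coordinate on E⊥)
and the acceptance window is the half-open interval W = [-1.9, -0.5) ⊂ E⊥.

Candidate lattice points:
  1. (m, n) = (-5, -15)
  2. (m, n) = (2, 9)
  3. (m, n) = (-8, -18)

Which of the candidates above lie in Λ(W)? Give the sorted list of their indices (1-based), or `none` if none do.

2

Numerically τ ≈ 3.3028 and τ' = −1/τ ≈ -0.3028.
candidate 1: (m,n)=(-5,-15) → π∥ = -5-15·τ ≈ -54.5416, π⊥ = -5-15·τ' ≈ -0.4584 ∉ [-1.9, -0.5) ⇒ out
candidate 2: (m,n)=(2,9) → π∥ = 2+9·τ ≈ 31.7250, π⊥ = 2+9·τ' ≈ -0.7250 ∈ [-1.9, -0.5) ⇒ IN Λ
candidate 3: (m,n)=(-8,-18) → π∥ = -8-18·τ ≈ -67.4500, π⊥ = -8-18·τ' ≈ -2.5500 ∉ [-1.9, -0.5) ⇒ out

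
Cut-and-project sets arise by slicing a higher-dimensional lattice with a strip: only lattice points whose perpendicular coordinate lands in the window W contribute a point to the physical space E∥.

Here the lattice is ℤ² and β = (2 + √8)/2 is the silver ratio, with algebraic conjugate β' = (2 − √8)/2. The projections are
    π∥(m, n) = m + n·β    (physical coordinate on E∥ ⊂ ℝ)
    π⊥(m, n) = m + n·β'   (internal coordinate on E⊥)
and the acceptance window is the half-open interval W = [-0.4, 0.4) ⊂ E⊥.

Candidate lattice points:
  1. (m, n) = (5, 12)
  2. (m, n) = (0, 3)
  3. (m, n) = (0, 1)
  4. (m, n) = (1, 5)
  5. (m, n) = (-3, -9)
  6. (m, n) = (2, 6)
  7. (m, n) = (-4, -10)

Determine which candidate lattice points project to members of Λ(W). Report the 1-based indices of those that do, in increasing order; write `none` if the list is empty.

Compute β' = (2−√8)/2 = -0.414214, so π⊥(m,n) = m -0.414214·n.
candidate 1: (m,n)=(5,12) → π∥ = 5+12·β ≈ 33.970563, π⊥ = 5+12·β' ≈ 0.029437 ∈ [-0.4, 0.4) ⇒ IN Λ
candidate 2: (m,n)=(0,3) → π∥ = 0+3·β ≈ 7.242641, π⊥ = 0+3·β' ≈ -1.242641 ∉ [-0.4, 0.4) ⇒ out
candidate 3: (m,n)=(0,1) → π∥ = 0+1·β ≈ 2.414214, π⊥ = 0+1·β' ≈ -0.414214 ∉ [-0.4, 0.4) ⇒ out
candidate 4: (m,n)=(1,5) → π∥ = 1+5·β ≈ 13.071068, π⊥ = 1+5·β' ≈ -1.071068 ∉ [-0.4, 0.4) ⇒ out
candidate 5: (m,n)=(-3,-9) → π∥ = -3-9·β ≈ -24.727922, π⊥ = -3-9·β' ≈ 0.727922 ∉ [-0.4, 0.4) ⇒ out
candidate 6: (m,n)=(2,6) → π∥ = 2+6·β ≈ 16.485281, π⊥ = 2+6·β' ≈ -0.485281 ∉ [-0.4, 0.4) ⇒ out
candidate 7: (m,n)=(-4,-10) → π∥ = -4-10·β ≈ -28.142136, π⊥ = -4-10·β' ≈ 0.142136 ∈ [-0.4, 0.4) ⇒ IN Λ

1, 7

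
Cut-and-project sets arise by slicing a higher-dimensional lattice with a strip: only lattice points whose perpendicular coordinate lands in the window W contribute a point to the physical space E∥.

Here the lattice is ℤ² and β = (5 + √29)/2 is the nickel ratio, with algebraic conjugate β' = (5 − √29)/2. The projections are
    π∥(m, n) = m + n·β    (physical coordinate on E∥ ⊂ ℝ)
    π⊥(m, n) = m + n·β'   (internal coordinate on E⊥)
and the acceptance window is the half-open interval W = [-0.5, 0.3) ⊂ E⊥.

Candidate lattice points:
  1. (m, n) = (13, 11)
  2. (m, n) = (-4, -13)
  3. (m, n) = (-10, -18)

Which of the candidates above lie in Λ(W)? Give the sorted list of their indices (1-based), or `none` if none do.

none

Numerically β ≈ 5.19258 and β' = −1/β ≈ -0.19258.
[1] lift (13,11): star map gives 10.88159; window check -0.5 ≤ 10.88159 < 0.3 is false → out
[2] lift (-4,-13): star map gives -1.49643; window check -0.5 ≤ -1.49643 < 0.3 is false → out
[3] lift (-10,-18): star map gives -6.53352; window check -0.5 ≤ -6.53352 < 0.3 is false → out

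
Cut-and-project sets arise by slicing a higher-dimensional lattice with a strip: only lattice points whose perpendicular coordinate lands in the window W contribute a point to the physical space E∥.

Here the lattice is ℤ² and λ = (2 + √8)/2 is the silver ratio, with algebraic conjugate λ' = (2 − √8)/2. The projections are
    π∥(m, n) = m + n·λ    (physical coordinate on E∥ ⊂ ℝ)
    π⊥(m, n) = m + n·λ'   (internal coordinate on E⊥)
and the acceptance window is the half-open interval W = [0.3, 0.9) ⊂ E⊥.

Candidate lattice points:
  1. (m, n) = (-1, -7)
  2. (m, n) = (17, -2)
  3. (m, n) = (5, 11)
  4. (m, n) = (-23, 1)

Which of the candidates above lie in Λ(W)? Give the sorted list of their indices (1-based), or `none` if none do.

λ' = (2−√8)/2 ≈ -0.41421.
candidate 1: (m,n)=(-1,-7) → π∥ = -1-7·λ ≈ -17.89949, π⊥ = -1-7·λ' ≈ 1.89949 ∉ [0.3, 0.9) ⇒ out
candidate 2: (m,n)=(17,-2) → π∥ = 17-2·λ ≈ 12.17157, π⊥ = 17-2·λ' ≈ 17.82843 ∉ [0.3, 0.9) ⇒ out
candidate 3: (m,n)=(5,11) → π∥ = 5+11·λ ≈ 31.55635, π⊥ = 5+11·λ' ≈ 0.44365 ∈ [0.3, 0.9) ⇒ IN Λ
candidate 4: (m,n)=(-23,1) → π∥ = -23+1·λ ≈ -20.58579, π⊥ = -23+1·λ' ≈ -23.41421 ∉ [0.3, 0.9) ⇒ out

3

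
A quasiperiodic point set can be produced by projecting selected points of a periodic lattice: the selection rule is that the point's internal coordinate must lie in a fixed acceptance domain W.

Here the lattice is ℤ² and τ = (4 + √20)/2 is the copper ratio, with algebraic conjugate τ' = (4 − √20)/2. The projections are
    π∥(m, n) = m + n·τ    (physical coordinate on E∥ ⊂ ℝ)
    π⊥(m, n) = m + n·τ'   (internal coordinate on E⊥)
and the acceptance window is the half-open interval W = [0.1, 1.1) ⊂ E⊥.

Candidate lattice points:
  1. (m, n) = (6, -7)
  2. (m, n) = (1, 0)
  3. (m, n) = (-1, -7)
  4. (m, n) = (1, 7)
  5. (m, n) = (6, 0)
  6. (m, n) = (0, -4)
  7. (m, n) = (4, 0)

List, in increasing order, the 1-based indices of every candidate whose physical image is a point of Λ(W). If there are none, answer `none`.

Compute τ' = (4−√20)/2 = -0.2361, so π⊥(m,n) = m -0.2361·n.
#1 (6,-7): internal coord 6 + (-7)·τ' = +7.6525; +7.6525 ∉ [0.1, 1.1) → out
#2 (1,0): internal coord 1 + (0)·τ' = +1.0000; +1.0000 ∈ [0.1, 1.1) → IN Λ
#3 (-1,-7): internal coord -1 + (-7)·τ' = +0.6525; +0.6525 ∈ [0.1, 1.1) → IN Λ
#4 (1,7): internal coord 1 + (7)·τ' = -0.6525; -0.6525 ∉ [0.1, 1.1) → out
#5 (6,0): internal coord 6 + (0)·τ' = +6.0000; +6.0000 ∉ [0.1, 1.1) → out
#6 (0,-4): internal coord 0 + (-4)·τ' = +0.9443; +0.9443 ∈ [0.1, 1.1) → IN Λ
#7 (4,0): internal coord 4 + (0)·τ' = +4.0000; +4.0000 ∉ [0.1, 1.1) → out

2, 3, 6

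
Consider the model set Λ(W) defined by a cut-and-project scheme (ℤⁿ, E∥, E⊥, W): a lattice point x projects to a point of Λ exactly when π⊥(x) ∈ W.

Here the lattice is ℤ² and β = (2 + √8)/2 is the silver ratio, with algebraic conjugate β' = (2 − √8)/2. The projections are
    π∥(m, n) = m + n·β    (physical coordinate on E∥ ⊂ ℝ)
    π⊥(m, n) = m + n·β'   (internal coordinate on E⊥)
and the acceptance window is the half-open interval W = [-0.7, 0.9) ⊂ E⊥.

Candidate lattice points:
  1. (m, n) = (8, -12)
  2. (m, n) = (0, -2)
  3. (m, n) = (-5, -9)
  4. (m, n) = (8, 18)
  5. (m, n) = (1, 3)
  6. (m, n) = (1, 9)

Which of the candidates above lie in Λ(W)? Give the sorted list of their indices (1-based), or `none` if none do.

2, 4, 5

Numerically β ≈ 2.4142 and β' = −1/β ≈ -0.4142.
#1 (8,-12): internal coord 8 + (-12)·β' = +12.9706; +12.9706 ∉ [-0.7, 0.9) → out
#2 (0,-2): internal coord 0 + (-2)·β' = +0.8284; +0.8284 ∈ [-0.7, 0.9) → IN Λ
#3 (-5,-9): internal coord -5 + (-9)·β' = -1.2721; -1.2721 ∉ [-0.7, 0.9) → out
#4 (8,18): internal coord 8 + (18)·β' = +0.5442; +0.5442 ∈ [-0.7, 0.9) → IN Λ
#5 (1,3): internal coord 1 + (3)·β' = -0.2426; -0.2426 ∈ [-0.7, 0.9) → IN Λ
#6 (1,9): internal coord 1 + (9)·β' = -2.7279; -2.7279 ∉ [-0.7, 0.9) → out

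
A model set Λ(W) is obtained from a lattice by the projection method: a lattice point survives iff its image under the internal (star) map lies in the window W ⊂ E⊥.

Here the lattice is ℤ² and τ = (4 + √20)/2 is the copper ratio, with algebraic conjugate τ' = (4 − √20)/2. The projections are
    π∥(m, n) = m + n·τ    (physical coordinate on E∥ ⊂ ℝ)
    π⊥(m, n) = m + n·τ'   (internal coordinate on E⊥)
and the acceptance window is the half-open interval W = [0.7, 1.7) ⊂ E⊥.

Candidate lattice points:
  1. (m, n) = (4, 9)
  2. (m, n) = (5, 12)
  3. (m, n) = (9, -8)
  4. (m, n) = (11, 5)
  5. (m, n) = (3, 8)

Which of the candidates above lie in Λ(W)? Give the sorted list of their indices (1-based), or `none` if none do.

Numerically τ ≈ 4.2361 and τ' = −1/τ ≈ -0.2361.
candidate 1: (m,n)=(4,9) → π∥ = 4+9·τ ≈ 42.1246, π⊥ = 4+9·τ' ≈ 1.8754 ∉ [0.7, 1.7) ⇒ out
candidate 2: (m,n)=(5,12) → π∥ = 5+12·τ ≈ 55.8328, π⊥ = 5+12·τ' ≈ 2.1672 ∉ [0.7, 1.7) ⇒ out
candidate 3: (m,n)=(9,-8) → π∥ = 9-8·τ ≈ -24.8885, π⊥ = 9-8·τ' ≈ 10.8885 ∉ [0.7, 1.7) ⇒ out
candidate 4: (m,n)=(11,5) → π∥ = 11+5·τ ≈ 32.1803, π⊥ = 11+5·τ' ≈ 9.8197 ∉ [0.7, 1.7) ⇒ out
candidate 5: (m,n)=(3,8) → π∥ = 3+8·τ ≈ 36.8885, π⊥ = 3+8·τ' ≈ 1.1115 ∈ [0.7, 1.7) ⇒ IN Λ

5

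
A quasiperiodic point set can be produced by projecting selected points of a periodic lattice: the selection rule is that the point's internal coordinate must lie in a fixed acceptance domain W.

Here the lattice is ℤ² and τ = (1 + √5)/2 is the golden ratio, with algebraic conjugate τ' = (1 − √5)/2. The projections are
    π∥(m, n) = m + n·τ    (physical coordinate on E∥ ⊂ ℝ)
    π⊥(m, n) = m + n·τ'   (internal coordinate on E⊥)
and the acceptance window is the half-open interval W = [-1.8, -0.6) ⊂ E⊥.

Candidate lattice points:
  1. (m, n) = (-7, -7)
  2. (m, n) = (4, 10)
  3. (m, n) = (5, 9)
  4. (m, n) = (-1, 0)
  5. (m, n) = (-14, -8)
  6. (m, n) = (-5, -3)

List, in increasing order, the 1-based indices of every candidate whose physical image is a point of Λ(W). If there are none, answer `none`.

Numerically τ ≈ 1.61803 and τ' = −1/τ ≈ -0.61803.
[1] lift (-7,-7): star map gives -2.67376; window check -1.8 ≤ -2.67376 < -0.6 is false → out
[2] lift (4,10): star map gives -2.18034; window check -1.8 ≤ -2.18034 < -0.6 is false → out
[3] lift (5,9): star map gives -0.56231; window check -1.8 ≤ -0.56231 < -0.6 is false → out
[4] lift (-1,0): star map gives -1.00000; window check -1.8 ≤ -1.00000 < -0.6 is true → IN Λ
[5] lift (-14,-8): star map gives -9.05573; window check -1.8 ≤ -9.05573 < -0.6 is false → out
[6] lift (-5,-3): star map gives -3.14590; window check -1.8 ≤ -3.14590 < -0.6 is false → out

4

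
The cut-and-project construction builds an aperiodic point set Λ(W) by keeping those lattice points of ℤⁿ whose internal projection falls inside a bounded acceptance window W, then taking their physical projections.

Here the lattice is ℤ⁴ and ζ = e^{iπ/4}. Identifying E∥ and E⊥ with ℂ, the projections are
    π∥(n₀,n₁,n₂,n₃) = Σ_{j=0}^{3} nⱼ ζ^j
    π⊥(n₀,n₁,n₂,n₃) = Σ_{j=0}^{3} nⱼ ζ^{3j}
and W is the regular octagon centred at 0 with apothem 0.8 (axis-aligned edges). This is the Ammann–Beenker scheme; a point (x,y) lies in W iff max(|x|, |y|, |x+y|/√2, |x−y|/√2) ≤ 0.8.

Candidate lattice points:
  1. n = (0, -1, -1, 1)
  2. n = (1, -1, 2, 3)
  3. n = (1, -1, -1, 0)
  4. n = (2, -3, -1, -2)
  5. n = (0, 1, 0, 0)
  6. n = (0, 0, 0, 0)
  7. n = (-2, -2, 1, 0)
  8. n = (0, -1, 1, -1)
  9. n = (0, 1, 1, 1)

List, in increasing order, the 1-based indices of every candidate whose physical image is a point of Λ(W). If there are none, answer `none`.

6, 9

π⊥(n) = n₀ + n₁ζ³ + n₂ζ⁶ + n₃ζ⁹ where ζ = e^{iπ/4}.
candidate 1: n = (0, -1, -1, 1) → π⊥ ≈ (+1.41421, +1.00000); max(|x|,|y|,|x±y|/√2) = 1.70711 > 0.8 ⇒ ∉ W
candidate 2: n = (1, -1, 2, 3) → π⊥ ≈ (+3.82843, -0.58579); max(|x|,|y|,|x±y|/√2) = 3.82843 > 0.8 ⇒ ∉ W
candidate 3: n = (1, -1, -1, 0) → π⊥ ≈ (+1.70711, +0.29289); max(|x|,|y|,|x±y|/√2) = 1.70711 > 0.8 ⇒ ∉ W
candidate 4: n = (2, -3, -1, -2) → π⊥ ≈ (+2.70711, -2.53553); max(|x|,|y|,|x±y|/√2) = 3.70711 > 0.8 ⇒ ∉ W
candidate 5: n = (0, 1, 0, 0) → π⊥ ≈ (-0.70711, +0.70711); max(|x|,|y|,|x±y|/√2) = 1.00000 > 0.8 ⇒ ∉ W
candidate 6: n = (0, 0, 0, 0) → π⊥ ≈ (+0.00000, +0.00000); max(|x|,|y|,|x±y|/√2) = 0.00000 ≤ 0.8 ⇒ ∈ W
candidate 7: n = (-2, -2, 1, 0) → π⊥ ≈ (-0.58579, -2.41421); max(|x|,|y|,|x±y|/√2) = 2.41421 > 0.8 ⇒ ∉ W
candidate 8: n = (0, -1, 1, -1) → π⊥ ≈ (+0.00000, -2.41421); max(|x|,|y|,|x±y|/√2) = 2.41421 > 0.8 ⇒ ∉ W
candidate 9: n = (0, 1, 1, 1) → π⊥ ≈ (+0.00000, +0.41421); max(|x|,|y|,|x±y|/√2) = 0.41421 ≤ 0.8 ⇒ ∈ W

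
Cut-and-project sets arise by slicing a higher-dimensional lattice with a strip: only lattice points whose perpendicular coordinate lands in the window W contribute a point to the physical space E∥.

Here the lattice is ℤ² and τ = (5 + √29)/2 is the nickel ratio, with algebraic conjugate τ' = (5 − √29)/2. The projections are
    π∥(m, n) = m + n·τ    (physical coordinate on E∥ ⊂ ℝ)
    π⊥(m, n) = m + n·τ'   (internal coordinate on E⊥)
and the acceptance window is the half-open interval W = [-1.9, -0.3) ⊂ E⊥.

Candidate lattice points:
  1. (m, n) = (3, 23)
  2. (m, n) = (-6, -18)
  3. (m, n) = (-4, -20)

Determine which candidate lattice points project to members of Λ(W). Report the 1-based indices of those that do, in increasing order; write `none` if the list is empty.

Compute τ' = (5−√29)/2 = -0.19258, so π⊥(m,n) = m -0.19258·n.
#1 (3,23): internal coord 3 + (23)·τ' = -1.42940; -1.42940 ∈ [-1.9, -0.3) → IN Λ
#2 (-6,-18): internal coord -6 + (-18)·τ' = -2.53352; -2.53352 ∉ [-1.9, -0.3) → out
#3 (-4,-20): internal coord -4 + (-20)·τ' = -0.14835; -0.14835 ∉ [-1.9, -0.3) → out

1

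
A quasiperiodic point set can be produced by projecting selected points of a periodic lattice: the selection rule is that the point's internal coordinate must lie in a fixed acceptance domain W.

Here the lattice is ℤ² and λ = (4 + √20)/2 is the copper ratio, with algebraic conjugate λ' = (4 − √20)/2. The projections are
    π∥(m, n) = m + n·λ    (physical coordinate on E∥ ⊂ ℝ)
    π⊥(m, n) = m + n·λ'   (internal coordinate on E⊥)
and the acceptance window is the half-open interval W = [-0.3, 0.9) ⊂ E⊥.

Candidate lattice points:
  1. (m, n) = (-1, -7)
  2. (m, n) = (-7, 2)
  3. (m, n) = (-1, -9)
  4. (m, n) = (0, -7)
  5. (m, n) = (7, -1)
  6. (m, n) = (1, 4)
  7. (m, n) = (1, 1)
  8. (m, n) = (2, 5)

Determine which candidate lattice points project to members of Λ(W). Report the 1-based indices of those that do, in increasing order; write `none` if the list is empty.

Compute λ' = (4−√20)/2 = -0.23607, so π⊥(m,n) = m -0.23607·n.
candidate 1: (m,n)=(-1,-7) → π∥ = -1-7·λ ≈ -30.65248, π⊥ = -1-7·λ' ≈ 0.65248 ∈ [-0.3, 0.9) ⇒ IN Λ
candidate 2: (m,n)=(-7,2) → π∥ = -7+2·λ ≈ 1.47214, π⊥ = -7+2·λ' ≈ -7.47214 ∉ [-0.3, 0.9) ⇒ out
candidate 3: (m,n)=(-1,-9) → π∥ = -1-9·λ ≈ -39.12461, π⊥ = -1-9·λ' ≈ 1.12461 ∉ [-0.3, 0.9) ⇒ out
candidate 4: (m,n)=(0,-7) → π∥ = 0-7·λ ≈ -29.65248, π⊥ = 0-7·λ' ≈ 1.65248 ∉ [-0.3, 0.9) ⇒ out
candidate 5: (m,n)=(7,-1) → π∥ = 7-1·λ ≈ 2.76393, π⊥ = 7-1·λ' ≈ 7.23607 ∉ [-0.3, 0.9) ⇒ out
candidate 6: (m,n)=(1,4) → π∥ = 1+4·λ ≈ 17.94427, π⊥ = 1+4·λ' ≈ 0.05573 ∈ [-0.3, 0.9) ⇒ IN Λ
candidate 7: (m,n)=(1,1) → π∥ = 1+1·λ ≈ 5.23607, π⊥ = 1+1·λ' ≈ 0.76393 ∈ [-0.3, 0.9) ⇒ IN Λ
candidate 8: (m,n)=(2,5) → π∥ = 2+5·λ ≈ 23.18034, π⊥ = 2+5·λ' ≈ 0.81966 ∈ [-0.3, 0.9) ⇒ IN Λ

1, 6, 7, 8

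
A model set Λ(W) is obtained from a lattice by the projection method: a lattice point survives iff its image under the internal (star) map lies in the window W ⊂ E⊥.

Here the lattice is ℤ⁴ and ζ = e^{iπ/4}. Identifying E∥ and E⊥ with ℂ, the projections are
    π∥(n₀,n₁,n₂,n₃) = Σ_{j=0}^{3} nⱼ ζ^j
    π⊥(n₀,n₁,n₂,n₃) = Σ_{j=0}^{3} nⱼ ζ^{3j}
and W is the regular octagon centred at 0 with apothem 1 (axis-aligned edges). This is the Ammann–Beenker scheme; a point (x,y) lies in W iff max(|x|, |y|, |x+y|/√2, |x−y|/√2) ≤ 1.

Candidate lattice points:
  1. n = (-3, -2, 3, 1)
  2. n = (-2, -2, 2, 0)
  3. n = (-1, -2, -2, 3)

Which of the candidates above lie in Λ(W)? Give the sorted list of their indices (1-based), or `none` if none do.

none

π⊥(n) = n₀ + n₁ζ³ + n₂ζ⁶ + n₃ζ⁹ where ζ = e^{iπ/4}.
candidate 1: n = (-3, -2, 3, 1) → π⊥ ≈ (-0.878680, -3.707107); max(|x|,|y|,|x±y|/√2) = 3.707107 > 1 ⇒ ∉ W
candidate 2: n = (-2, -2, 2, 0) → π⊥ ≈ (-0.585786, -3.414214); max(|x|,|y|,|x±y|/√2) = 3.414214 > 1 ⇒ ∉ W
candidate 3: n = (-1, -2, -2, 3) → π⊥ ≈ (+2.535534, +2.707107); max(|x|,|y|,|x±y|/√2) = 3.707107 > 1 ⇒ ∉ W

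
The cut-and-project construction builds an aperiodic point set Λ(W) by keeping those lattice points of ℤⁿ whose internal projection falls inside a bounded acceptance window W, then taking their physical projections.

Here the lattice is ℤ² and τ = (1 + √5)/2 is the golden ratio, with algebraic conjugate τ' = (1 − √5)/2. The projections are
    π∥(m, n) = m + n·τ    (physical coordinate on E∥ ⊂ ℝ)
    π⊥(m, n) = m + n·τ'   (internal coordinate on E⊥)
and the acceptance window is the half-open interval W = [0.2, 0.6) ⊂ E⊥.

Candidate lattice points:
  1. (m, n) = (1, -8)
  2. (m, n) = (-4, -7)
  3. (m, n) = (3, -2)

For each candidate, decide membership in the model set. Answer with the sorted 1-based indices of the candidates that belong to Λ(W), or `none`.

Compute τ' = (1−√5)/2 = -0.61803, so π⊥(m,n) = m -0.61803·n.
[1] lift (1,-8): star map gives 5.94427; window check 0.2 ≤ 5.94427 < 0.6 is false → out
[2] lift (-4,-7): star map gives 0.32624; window check 0.2 ≤ 0.32624 < 0.6 is true → IN Λ
[3] lift (3,-2): star map gives 4.23607; window check 0.2 ≤ 4.23607 < 0.6 is false → out

2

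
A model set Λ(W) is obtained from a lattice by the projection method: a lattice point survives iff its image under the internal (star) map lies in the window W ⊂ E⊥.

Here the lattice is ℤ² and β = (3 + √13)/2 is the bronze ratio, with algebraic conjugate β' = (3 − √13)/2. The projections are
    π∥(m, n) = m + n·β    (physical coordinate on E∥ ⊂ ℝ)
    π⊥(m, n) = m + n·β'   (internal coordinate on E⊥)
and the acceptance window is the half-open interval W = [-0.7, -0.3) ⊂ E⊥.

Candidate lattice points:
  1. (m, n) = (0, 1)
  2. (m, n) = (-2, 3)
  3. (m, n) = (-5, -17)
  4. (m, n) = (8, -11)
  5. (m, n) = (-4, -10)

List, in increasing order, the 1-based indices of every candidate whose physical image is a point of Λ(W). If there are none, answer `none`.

1

β' = (3−√13)/2 ≈ -0.302776.
#1 (0,1): internal coord 0 + (1)·β' = -0.302776; -0.302776 ∈ [-0.7, -0.3) → IN Λ
#2 (-2,3): internal coord -2 + (3)·β' = -2.908327; -2.908327 ∉ [-0.7, -0.3) → out
#3 (-5,-17): internal coord -5 + (-17)·β' = +0.147186; +0.147186 ∉ [-0.7, -0.3) → out
#4 (8,-11): internal coord 8 + (-11)·β' = +11.330532; +11.330532 ∉ [-0.7, -0.3) → out
#5 (-4,-10): internal coord -4 + (-10)·β' = -0.972244; -0.972244 ∉ [-0.7, -0.3) → out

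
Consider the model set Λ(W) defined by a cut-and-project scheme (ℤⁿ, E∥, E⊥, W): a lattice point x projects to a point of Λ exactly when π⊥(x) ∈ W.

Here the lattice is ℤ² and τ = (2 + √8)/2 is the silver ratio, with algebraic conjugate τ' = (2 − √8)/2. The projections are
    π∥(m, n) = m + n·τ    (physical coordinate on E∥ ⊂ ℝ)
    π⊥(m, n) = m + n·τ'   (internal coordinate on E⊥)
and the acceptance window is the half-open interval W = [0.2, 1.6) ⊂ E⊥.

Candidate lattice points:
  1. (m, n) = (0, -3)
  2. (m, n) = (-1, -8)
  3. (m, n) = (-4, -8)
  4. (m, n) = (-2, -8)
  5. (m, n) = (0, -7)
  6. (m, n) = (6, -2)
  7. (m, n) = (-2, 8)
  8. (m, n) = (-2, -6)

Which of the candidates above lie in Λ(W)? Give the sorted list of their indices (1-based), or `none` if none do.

Compute τ' = (2−√8)/2 = -0.41421, so π⊥(m,n) = m -0.41421·n.
#1 (0,-3): internal coord 0 + (-3)·τ' = +1.24264; +1.24264 ∈ [0.2, 1.6) → IN Λ
#2 (-1,-8): internal coord -1 + (-8)·τ' = +2.31371; +2.31371 ∉ [0.2, 1.6) → out
#3 (-4,-8): internal coord -4 + (-8)·τ' = -0.68629; -0.68629 ∉ [0.2, 1.6) → out
#4 (-2,-8): internal coord -2 + (-8)·τ' = +1.31371; +1.31371 ∈ [0.2, 1.6) → IN Λ
#5 (0,-7): internal coord 0 + (-7)·τ' = +2.89949; +2.89949 ∉ [0.2, 1.6) → out
#6 (6,-2): internal coord 6 + (-2)·τ' = +6.82843; +6.82843 ∉ [0.2, 1.6) → out
#7 (-2,8): internal coord -2 + (8)·τ' = -5.31371; -5.31371 ∉ [0.2, 1.6) → out
#8 (-2,-6): internal coord -2 + (-6)·τ' = +0.48528; +0.48528 ∈ [0.2, 1.6) → IN Λ

1, 4, 8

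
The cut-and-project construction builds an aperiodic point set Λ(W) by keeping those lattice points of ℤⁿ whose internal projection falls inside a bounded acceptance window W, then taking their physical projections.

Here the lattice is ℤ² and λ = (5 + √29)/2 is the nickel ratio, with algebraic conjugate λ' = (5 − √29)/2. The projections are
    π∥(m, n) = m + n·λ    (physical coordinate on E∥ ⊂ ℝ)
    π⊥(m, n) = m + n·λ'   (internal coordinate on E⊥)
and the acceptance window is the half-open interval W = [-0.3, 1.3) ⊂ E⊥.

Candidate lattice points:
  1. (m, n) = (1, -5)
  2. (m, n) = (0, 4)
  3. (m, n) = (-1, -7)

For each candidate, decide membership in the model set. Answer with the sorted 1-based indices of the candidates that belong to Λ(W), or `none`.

λ' = (5−√29)/2 ≈ -0.192582.
candidate 1: (m,n)=(1,-5) → π∥ = 1-5·λ ≈ -24.962912, π⊥ = 1-5·λ' ≈ 1.962912 ∉ [-0.3, 1.3) ⇒ out
candidate 2: (m,n)=(0,4) → π∥ = 0+4·λ ≈ 20.770330, π⊥ = 0+4·λ' ≈ -0.770330 ∉ [-0.3, 1.3) ⇒ out
candidate 3: (m,n)=(-1,-7) → π∥ = -1-7·λ ≈ -37.348077, π⊥ = -1-7·λ' ≈ 0.348077 ∈ [-0.3, 1.3) ⇒ IN Λ

3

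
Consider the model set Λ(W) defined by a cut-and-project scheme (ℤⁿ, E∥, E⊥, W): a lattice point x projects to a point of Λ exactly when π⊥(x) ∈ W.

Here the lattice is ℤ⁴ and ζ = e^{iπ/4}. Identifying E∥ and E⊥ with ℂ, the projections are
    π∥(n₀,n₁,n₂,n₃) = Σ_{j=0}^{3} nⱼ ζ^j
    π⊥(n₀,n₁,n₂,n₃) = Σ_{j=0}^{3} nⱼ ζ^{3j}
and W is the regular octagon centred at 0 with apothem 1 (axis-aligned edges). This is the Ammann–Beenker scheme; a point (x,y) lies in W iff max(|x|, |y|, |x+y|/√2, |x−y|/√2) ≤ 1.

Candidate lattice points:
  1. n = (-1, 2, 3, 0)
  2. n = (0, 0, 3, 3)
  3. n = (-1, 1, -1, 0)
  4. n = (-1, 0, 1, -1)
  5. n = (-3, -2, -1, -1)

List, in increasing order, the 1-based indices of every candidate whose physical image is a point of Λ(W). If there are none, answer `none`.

none

With ζ = e^{iπ/4} the internal vectors are ζ^0,ζ^3,ζ^6,ζ^9.
candidate 1: n = (-1, 2, 3, 0) → π⊥ ≈ (-2.414214, -1.585786); max(|x|,|y|,|x±y|/√2) = 2.828427 > 1 ⇒ ∉ W
candidate 2: n = (0, 0, 3, 3) → π⊥ ≈ (+2.121320, -0.878680); max(|x|,|y|,|x±y|/√2) = 2.121320 > 1 ⇒ ∉ W
candidate 3: n = (-1, 1, -1, 0) → π⊥ ≈ (-1.707107, +1.707107); max(|x|,|y|,|x±y|/√2) = 2.414214 > 1 ⇒ ∉ W
candidate 4: n = (-1, 0, 1, -1) → π⊥ ≈ (-1.707107, -1.707107); max(|x|,|y|,|x±y|/√2) = 2.414214 > 1 ⇒ ∉ W
candidate 5: n = (-3, -2, -1, -1) → π⊥ ≈ (-2.292893, -1.121320); max(|x|,|y|,|x±y|/√2) = 2.414214 > 1 ⇒ ∉ W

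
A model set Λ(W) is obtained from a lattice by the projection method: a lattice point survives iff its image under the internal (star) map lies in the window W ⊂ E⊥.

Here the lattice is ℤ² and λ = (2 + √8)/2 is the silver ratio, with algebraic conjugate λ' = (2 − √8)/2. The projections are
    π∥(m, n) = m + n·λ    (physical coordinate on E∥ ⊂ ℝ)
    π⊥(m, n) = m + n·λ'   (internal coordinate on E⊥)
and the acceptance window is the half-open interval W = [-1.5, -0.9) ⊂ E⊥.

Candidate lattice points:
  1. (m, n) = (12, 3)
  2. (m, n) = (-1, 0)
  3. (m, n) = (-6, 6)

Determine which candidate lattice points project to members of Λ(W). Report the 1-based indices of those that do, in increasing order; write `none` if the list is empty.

2

Compute λ' = (2−√8)/2 = -0.4142, so π⊥(m,n) = m -0.4142·n.
candidate 1: (m,n)=(12,3) → π∥ = 12+3·λ ≈ 19.2426, π⊥ = 12+3·λ' ≈ 10.7574 ∉ [-1.5, -0.9) ⇒ out
candidate 2: (m,n)=(-1,0) → π∥ = -1+0·λ ≈ -1.0000, π⊥ = -1+0·λ' ≈ -1.0000 ∈ [-1.5, -0.9) ⇒ IN Λ
candidate 3: (m,n)=(-6,6) → π∥ = -6+6·λ ≈ 8.4853, π⊥ = -6+6·λ' ≈ -8.4853 ∉ [-1.5, -0.9) ⇒ out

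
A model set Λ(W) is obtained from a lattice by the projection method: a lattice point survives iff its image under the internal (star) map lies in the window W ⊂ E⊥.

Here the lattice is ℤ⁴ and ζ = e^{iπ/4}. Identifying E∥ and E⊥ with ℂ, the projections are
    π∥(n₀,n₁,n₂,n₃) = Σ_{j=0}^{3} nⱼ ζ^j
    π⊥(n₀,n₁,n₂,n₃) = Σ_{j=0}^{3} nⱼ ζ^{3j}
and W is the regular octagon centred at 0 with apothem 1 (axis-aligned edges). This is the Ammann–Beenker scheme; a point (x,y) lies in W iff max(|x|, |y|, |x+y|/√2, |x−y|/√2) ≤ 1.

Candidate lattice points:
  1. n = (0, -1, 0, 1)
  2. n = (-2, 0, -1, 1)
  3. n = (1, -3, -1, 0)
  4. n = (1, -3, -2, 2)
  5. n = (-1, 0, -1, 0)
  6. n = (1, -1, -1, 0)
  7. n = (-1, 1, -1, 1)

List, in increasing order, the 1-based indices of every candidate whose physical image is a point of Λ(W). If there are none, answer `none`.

none

Internal map: ζ^{3j} for j=0..3 gives (1,0), (−√2/2,√2/2), (0,−1), (√2/2,√2/2).
candidate 1: n = (0, -1, 0, 1) → π⊥ ≈ (+1.4142, +0.0000); max(|x|,|y|,|x±y|/√2) = 1.4142 > 1 ⇒ ∉ W
candidate 2: n = (-2, 0, -1, 1) → π⊥ ≈ (-1.2929, +1.7071); max(|x|,|y|,|x±y|/√2) = 2.1213 > 1 ⇒ ∉ W
candidate 3: n = (1, -3, -1, 0) → π⊥ ≈ (+3.1213, -1.1213); max(|x|,|y|,|x±y|/√2) = 3.1213 > 1 ⇒ ∉ W
candidate 4: n = (1, -3, -2, 2) → π⊥ ≈ (+4.5355, +1.2929); max(|x|,|y|,|x±y|/√2) = 4.5355 > 1 ⇒ ∉ W
candidate 5: n = (-1, 0, -1, 0) → π⊥ ≈ (-1.0000, +1.0000); max(|x|,|y|,|x±y|/√2) = 1.4142 > 1 ⇒ ∉ W
candidate 6: n = (1, -1, -1, 0) → π⊥ ≈ (+1.7071, +0.2929); max(|x|,|y|,|x±y|/√2) = 1.7071 > 1 ⇒ ∉ W
candidate 7: n = (-1, 1, -1, 1) → π⊥ ≈ (-1.0000, +2.4142); max(|x|,|y|,|x±y|/√2) = 2.4142 > 1 ⇒ ∉ W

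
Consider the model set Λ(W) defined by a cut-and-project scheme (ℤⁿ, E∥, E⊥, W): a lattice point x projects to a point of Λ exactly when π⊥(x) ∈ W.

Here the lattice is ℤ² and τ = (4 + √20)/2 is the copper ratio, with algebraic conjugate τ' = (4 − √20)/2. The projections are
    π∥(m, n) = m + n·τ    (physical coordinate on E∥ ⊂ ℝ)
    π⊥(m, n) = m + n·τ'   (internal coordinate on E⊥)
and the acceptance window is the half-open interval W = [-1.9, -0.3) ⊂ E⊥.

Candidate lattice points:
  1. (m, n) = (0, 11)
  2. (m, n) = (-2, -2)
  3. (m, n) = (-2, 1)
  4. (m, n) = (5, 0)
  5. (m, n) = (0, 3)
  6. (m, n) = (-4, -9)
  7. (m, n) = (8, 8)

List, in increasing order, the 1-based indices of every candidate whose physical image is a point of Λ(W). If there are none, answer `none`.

Compute τ' = (4−√20)/2 = -0.23607, so π⊥(m,n) = m -0.23607·n.
#1 (0,11): internal coord 0 + (11)·τ' = -2.59675; -2.59675 ∉ [-1.9, -0.3) → out
#2 (-2,-2): internal coord -2 + (-2)·τ' = -1.52786; -1.52786 ∈ [-1.9, -0.3) → IN Λ
#3 (-2,1): internal coord -2 + (1)·τ' = -2.23607; -2.23607 ∉ [-1.9, -0.3) → out
#4 (5,0): internal coord 5 + (0)·τ' = +5.00000; +5.00000 ∉ [-1.9, -0.3) → out
#5 (0,3): internal coord 0 + (3)·τ' = -0.70820; -0.70820 ∈ [-1.9, -0.3) → IN Λ
#6 (-4,-9): internal coord -4 + (-9)·τ' = -1.87539; -1.87539 ∈ [-1.9, -0.3) → IN Λ
#7 (8,8): internal coord 8 + (8)·τ' = +6.11146; +6.11146 ∉ [-1.9, -0.3) → out

2, 5, 6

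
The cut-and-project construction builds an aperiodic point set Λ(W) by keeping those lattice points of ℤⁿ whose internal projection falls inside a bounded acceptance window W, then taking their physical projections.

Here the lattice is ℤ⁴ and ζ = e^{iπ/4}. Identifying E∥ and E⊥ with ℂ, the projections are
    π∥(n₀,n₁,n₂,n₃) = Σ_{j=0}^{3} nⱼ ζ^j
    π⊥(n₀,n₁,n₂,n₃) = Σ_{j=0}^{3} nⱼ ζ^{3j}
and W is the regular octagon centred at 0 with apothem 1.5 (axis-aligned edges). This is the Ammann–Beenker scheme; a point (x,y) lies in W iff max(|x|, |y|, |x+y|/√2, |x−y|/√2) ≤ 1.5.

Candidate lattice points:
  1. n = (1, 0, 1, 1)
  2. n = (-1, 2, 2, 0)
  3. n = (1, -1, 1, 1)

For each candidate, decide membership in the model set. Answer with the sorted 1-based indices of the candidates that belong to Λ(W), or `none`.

none

Internal map: ζ^{3j} for j=0..3 gives (1,0), (−√2/2,√2/2), (0,−1), (√2/2,√2/2).
#1 (1, 0, 1, 1): internal (1.70711, -0.29289); octagon support 1.70711 vs apothem 1.5 → ∉ W
#2 (-1, 2, 2, 0): internal (-2.41421, -0.58579); octagon support 2.41421 vs apothem 1.5 → ∉ W
#3 (1, -1, 1, 1): internal (2.41421, -1.00000); octagon support 2.41421 vs apothem 1.5 → ∉ W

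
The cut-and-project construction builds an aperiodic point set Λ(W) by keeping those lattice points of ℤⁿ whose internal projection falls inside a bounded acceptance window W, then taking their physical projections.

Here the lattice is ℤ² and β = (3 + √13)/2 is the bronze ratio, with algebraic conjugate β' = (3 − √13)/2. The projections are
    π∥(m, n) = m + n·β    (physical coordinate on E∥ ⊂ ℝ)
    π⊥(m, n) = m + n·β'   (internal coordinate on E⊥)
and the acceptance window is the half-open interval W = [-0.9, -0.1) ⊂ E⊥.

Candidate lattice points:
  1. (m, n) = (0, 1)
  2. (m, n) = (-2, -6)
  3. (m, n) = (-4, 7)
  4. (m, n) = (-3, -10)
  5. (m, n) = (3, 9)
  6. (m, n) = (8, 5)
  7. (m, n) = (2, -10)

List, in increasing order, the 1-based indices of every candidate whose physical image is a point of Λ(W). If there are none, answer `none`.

1, 2

Numerically β ≈ 3.3028 and β' = −1/β ≈ -0.3028.
[1] lift (0,1): star map gives -0.3028; window check -0.9 ≤ -0.3028 < -0.1 is true → IN Λ
[2] lift (-2,-6): star map gives -0.1833; window check -0.9 ≤ -0.1833 < -0.1 is true → IN Λ
[3] lift (-4,7): star map gives -6.1194; window check -0.9 ≤ -6.1194 < -0.1 is false → out
[4] lift (-3,-10): star map gives 0.0278; window check -0.9 ≤ 0.0278 < -0.1 is false → out
[5] lift (3,9): star map gives 0.2750; window check -0.9 ≤ 0.2750 < -0.1 is false → out
[6] lift (8,5): star map gives 6.4861; window check -0.9 ≤ 6.4861 < -0.1 is false → out
[7] lift (2,-10): star map gives 5.0278; window check -0.9 ≤ 5.0278 < -0.1 is false → out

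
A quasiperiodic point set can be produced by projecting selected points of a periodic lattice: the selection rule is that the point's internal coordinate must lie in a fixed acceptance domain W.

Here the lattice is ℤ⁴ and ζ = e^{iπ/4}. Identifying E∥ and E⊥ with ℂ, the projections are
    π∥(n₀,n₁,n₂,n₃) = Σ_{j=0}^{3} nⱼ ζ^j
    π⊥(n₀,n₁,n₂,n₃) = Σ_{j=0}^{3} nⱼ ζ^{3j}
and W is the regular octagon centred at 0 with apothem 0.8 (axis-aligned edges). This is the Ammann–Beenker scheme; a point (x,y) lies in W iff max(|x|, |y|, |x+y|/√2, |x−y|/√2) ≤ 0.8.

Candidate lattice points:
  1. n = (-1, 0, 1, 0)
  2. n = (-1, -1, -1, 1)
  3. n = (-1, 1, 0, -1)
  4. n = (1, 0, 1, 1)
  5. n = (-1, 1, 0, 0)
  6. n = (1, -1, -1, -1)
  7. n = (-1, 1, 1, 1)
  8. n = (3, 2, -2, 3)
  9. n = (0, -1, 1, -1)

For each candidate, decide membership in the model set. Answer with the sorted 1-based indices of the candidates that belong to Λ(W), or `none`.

π⊥(n) = n₀ + n₁ζ³ + n₂ζ⁶ + n₃ζ⁹ where ζ = e^{iπ/4}.
#1 (-1, 0, 1, 0): internal (-1.0000, -1.0000); octagon support 1.4142 vs apothem 0.8 → ∉ W
#2 (-1, -1, -1, 1): internal (0.4142, 1.0000); octagon support 1.0000 vs apothem 0.8 → ∉ W
#3 (-1, 1, 0, -1): internal (-2.4142, 0.0000); octagon support 2.4142 vs apothem 0.8 → ∉ W
#4 (1, 0, 1, 1): internal (1.7071, -0.2929); octagon support 1.7071 vs apothem 0.8 → ∉ W
#5 (-1, 1, 0, 0): internal (-1.7071, 0.7071); octagon support 1.7071 vs apothem 0.8 → ∉ W
#6 (1, -1, -1, -1): internal (1.0000, -0.4142); octagon support 1.0000 vs apothem 0.8 → ∉ W
#7 (-1, 1, 1, 1): internal (-1.0000, 0.4142); octagon support 1.0000 vs apothem 0.8 → ∉ W
#8 (3, 2, -2, 3): internal (3.7071, 5.5355); octagon support 6.5355 vs apothem 0.8 → ∉ W
#9 (0, -1, 1, -1): internal (0.0000, -2.4142); octagon support 2.4142 vs apothem 0.8 → ∉ W

none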